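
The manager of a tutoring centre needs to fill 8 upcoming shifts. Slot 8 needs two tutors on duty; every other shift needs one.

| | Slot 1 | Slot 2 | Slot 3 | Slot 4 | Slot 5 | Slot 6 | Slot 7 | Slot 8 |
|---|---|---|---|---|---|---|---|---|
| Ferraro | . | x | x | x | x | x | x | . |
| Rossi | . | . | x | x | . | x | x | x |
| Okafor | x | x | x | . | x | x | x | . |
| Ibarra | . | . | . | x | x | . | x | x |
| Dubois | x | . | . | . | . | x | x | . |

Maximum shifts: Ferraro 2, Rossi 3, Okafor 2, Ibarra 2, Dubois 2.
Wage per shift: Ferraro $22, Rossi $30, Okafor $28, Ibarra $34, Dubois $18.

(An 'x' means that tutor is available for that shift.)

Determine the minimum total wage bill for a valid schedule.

$230

Slot 8 can only be covered by Rossi and Ibarra, so that assignment is forced.
Picking the cheapest available tutor for each shift independently would cost $206, but that ignores the shift limits.
An optimal schedule: Slot 1→Dubois, Slot 2→Ferraro, Slot 3→Ferraro, Slot 4→Rossi, Slot 5→Okafor, Slot 6→Dubois, Slot 7→Okafor, Slot 8→Rossi+Ibarra.
Total: 18 + 22 + 22 + 30 + 28 + 18 + 28 + 30 + 34 = $230.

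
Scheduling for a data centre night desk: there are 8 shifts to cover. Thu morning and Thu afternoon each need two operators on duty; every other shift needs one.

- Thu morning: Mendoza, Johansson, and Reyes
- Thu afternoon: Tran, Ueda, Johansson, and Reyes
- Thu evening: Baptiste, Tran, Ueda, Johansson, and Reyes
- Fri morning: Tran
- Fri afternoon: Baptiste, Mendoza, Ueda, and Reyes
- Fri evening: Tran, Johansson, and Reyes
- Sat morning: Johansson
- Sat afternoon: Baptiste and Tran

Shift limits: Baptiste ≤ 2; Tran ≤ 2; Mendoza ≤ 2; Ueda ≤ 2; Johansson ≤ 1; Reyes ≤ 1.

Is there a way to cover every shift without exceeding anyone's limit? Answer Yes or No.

No

Total capacity is 10 and 10 slots are needed, so capacity alone doesn't rule it out.
Shifts {Thu morning, Thu afternoon, Fri morning, Fri evening, Sat morning} need 7 worker-slots in total, but the operators available for any of those shifts (Tran, Mendoza, Ueda, Johansson, and Reyes) can supply at most 6 among them. So no valid schedule exists.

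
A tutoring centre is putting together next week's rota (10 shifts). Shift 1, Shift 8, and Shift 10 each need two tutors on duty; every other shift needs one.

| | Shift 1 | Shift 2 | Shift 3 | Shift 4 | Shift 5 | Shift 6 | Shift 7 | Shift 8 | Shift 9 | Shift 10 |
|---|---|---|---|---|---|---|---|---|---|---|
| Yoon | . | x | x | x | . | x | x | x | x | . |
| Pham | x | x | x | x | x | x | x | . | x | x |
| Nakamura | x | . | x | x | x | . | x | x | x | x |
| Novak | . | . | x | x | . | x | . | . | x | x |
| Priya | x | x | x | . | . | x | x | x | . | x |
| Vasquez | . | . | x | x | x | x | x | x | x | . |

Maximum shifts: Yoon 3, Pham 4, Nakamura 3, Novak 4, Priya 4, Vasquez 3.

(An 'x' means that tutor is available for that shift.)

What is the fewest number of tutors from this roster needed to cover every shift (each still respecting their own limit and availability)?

13 slots to fill and no one can take more than 4, so at least ⌈13/4⌉ = 4 tutors are needed.
Yoon, Pham, Nakamura, and Novak alone can cover everything: Shift 1→Pham+Nakamura, Shift 2→Yoon, Shift 3→Novak, Shift 4→Novak, Shift 5→Pham, Shift 6→Yoon, Shift 7→Pham, Shift 8→Yoon+Nakamura, Shift 9→Novak, Shift 10→Pham+Nakamura.

4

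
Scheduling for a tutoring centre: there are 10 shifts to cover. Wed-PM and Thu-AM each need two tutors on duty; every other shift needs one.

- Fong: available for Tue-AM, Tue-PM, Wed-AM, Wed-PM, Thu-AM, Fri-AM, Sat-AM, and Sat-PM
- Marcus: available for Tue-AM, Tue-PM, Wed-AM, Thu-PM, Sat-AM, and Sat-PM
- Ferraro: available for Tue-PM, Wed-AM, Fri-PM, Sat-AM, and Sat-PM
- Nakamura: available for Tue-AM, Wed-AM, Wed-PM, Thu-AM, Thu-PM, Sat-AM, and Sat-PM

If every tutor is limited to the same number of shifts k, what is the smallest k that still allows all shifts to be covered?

With 4 tutors and 12 worker-slots to fill, someone must work at least ⌈12/4⌉ = 3 shifts, so k ≥ 3.
k = 3 works: Tue-AM→Marcus, Tue-PM→Marcus, Wed-AM→Ferraro, Wed-PM→Fong+Nakamura, Thu-AM→Fong+Nakamura, Thu-PM→Marcus, Fri-AM→Fong, Fri-PM→Ferraro, Sat-AM→Ferraro, Sat-PM→Nakamura.
Loads: Fong 3, Marcus 3, Ferraro 3, Nakamura 3 — all ≤ 3.

3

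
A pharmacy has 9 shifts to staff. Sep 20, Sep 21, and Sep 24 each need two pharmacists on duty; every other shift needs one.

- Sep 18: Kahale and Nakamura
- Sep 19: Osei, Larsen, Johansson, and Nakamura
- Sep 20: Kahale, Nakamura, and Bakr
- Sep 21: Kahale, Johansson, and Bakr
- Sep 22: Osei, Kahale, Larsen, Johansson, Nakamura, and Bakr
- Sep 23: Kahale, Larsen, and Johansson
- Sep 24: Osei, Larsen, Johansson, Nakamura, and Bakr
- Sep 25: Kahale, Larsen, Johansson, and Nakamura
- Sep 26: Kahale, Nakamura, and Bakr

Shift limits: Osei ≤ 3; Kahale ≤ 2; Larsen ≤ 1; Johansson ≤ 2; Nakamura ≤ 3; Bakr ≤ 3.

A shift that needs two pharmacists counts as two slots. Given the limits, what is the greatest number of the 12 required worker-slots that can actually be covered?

12

Total capacity across all pharmacists is 3+2+1+2+3+3 = 14, and 12 slots are needed, so at most 12 can be filled.
An assignment achieving 12: Sep 18→Kahale, Sep 19→Osei, Sep 20→Kahale+Nakamura, Sep 21→Johansson+Bakr, Sep 22→Osei, Sep 23→Larsen, Sep 24→Osei+Nakamura, Sep 25→Johansson, Sep 26→Nakamura.
Loads: Osei 3/3, Kahale 2/2, Larsen 1/1, Johansson 2/2, Nakamura 3/3, Bakr 1/3.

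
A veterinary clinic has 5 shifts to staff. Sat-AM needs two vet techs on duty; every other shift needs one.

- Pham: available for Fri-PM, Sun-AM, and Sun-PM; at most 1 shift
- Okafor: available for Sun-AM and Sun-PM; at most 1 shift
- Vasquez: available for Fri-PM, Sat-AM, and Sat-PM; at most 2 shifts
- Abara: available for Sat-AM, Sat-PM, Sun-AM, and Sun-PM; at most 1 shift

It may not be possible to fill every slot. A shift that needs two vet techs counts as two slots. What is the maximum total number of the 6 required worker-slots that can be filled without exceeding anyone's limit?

5

Total capacity across all vet techs is 1+1+2+1 = 5, and 6 slots are needed, so at most 5 can be filled.
An assignment achieving 5: Fri-PM→Pham, Sat-AM→Vasquez+Abara, Sat-PM→Vasquez, Sun-AM→Okafor.
Loads: Pham 1/1, Okafor 1/1, Vasquez 2/2, Abara 1/1.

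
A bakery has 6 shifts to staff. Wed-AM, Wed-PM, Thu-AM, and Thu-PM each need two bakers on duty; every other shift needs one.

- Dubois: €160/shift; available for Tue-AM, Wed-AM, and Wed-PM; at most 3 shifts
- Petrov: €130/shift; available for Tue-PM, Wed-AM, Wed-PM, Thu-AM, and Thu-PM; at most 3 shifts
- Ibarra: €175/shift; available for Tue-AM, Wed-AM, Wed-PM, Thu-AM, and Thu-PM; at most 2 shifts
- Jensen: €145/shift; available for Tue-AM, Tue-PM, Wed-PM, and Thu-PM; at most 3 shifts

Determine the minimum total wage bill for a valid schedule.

€1480

Thu-AM can only be covered by Petrov and Ibarra, so that assignment is forced.
Picking the cheapest available baker for each shift independently would cost €1420, but that ignores the shift limits.
An optimal schedule: Tue-AM→Dubois, Tue-PM→Jensen, Wed-AM→Petrov+Dubois, Wed-PM→Jensen+Dubois, Thu-AM→Petrov+Ibarra, Thu-PM→Petrov+Jensen.
Total: 160 + 145 + 130 + 160 + 145 + 160 + 130 + 175 + 130 + 145 = €1480.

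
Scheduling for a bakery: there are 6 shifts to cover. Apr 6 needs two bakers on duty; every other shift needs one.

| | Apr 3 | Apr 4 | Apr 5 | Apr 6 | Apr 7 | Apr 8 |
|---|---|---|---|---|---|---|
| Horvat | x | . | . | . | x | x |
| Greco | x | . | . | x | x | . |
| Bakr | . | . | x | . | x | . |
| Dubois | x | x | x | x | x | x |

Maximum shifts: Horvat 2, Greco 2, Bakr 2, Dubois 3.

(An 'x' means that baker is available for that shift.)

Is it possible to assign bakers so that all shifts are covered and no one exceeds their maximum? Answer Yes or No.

Yes

Apr 4 can only be covered by Dubois, so that assignment is forced.
Apr 6 can only be covered by Greco and Dubois, so that assignment is forced.
One valid schedule: Apr 3→Horvat, Apr 4→Dubois, Apr 5→Bakr, Apr 6→Greco+Dubois, Apr 7→Greco, Apr 8→Horvat.
Loads: Horvat 2/2, Greco 2/2, Bakr 1/2, Dubois 2/3 — all within limits.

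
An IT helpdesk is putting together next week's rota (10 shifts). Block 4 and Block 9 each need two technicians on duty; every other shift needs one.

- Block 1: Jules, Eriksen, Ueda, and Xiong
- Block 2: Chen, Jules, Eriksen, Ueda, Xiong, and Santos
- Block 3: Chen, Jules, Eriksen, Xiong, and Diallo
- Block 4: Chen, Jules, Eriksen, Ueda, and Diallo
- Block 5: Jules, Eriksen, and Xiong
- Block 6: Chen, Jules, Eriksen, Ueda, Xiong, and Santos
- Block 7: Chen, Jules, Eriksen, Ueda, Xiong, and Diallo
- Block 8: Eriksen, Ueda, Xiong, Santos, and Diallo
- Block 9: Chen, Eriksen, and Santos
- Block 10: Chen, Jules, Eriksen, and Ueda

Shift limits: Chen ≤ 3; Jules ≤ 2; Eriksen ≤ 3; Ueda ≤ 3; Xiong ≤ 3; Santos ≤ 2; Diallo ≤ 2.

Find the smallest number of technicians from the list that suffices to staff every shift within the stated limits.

12 slots to fill and no one can take more than 3, so at least ⌈12/3⌉ = 4 technicians are needed.
Chen, Eriksen, Ueda, and Xiong alone can cover everything: Block 1→Eriksen, Block 2→Xiong, Block 3→Chen, Block 4→Chen+Ueda, Block 5→Eriksen, Block 6→Xiong, Block 7→Xiong, Block 8→Ueda, Block 9→Chen+Eriksen, Block 10→Ueda.

4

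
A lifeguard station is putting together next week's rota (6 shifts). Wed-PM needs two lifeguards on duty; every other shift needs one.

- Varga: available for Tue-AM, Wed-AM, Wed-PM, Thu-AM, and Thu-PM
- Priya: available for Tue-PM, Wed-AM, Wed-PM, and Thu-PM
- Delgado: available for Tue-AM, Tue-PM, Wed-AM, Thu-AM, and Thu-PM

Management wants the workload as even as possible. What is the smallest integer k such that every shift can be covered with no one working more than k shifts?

With 3 lifeguards and 7 worker-slots to fill, someone must work at least ⌈7/3⌉ = 3 shifts, so k ≥ 3.
k = 3 works: Tue-AM→Varga, Tue-PM→Priya, Wed-AM→Priya, Wed-PM→Varga+Priya, Thu-AM→Varga, Thu-PM→Delgado.
Loads: Varga 3, Priya 3, Delgado 1 — all ≤ 3.

3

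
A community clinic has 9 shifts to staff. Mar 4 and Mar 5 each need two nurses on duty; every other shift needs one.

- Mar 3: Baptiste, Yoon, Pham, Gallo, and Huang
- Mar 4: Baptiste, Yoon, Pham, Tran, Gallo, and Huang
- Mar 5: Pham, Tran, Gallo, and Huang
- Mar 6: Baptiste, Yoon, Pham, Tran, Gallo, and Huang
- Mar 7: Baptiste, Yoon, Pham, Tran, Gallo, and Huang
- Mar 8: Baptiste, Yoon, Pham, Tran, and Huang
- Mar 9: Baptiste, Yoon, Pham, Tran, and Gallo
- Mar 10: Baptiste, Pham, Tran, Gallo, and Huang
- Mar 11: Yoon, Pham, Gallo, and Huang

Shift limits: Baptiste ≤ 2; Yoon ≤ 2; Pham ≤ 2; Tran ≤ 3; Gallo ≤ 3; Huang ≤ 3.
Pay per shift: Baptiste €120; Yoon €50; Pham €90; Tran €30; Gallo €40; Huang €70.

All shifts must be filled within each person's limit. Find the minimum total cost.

€520

Picking the cheapest available nurse for each shift independently would cost €370, but that ignores the shift limits.
An optimal schedule: Mar 3→Gallo, Mar 4→Yoon+Huang, Mar 5→Gallo+Huang, Mar 6→Yoon, Mar 7→Huang, Mar 8→Tran, Mar 9→Tran, Mar 10→Tran, Mar 11→Gallo.
Total: 40 + 50 + 70 + 40 + 70 + 50 + 70 + 30 + 30 + 30 + 40 = €520.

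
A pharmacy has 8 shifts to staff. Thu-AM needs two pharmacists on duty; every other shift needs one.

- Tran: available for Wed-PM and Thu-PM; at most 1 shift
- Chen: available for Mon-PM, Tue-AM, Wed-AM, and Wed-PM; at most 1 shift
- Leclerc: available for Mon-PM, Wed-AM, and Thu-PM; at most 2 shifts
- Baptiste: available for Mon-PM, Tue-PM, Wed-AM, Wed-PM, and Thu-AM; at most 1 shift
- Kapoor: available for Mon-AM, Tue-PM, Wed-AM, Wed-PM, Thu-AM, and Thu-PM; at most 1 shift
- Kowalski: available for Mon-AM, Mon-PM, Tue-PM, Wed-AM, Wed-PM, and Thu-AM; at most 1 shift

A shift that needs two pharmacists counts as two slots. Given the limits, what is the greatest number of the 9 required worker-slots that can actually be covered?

Total capacity across all pharmacists is 1+1+2+1+1+1 = 7, and 9 slots are needed, so at most 7 can be filled.
An assignment achieving 7: Mon-AM→Kapoor, Mon-PM→Leclerc, Tue-AM→Chen, Tue-PM→Baptiste, Wed-AM→Leclerc, Thu-AM→Kowalski, Thu-PM→Tran.
Loads: Tran 1/1, Chen 1/1, Leclerc 2/2, Baptiste 1/1, Kapoor 1/1, Kowalski 1/1.

7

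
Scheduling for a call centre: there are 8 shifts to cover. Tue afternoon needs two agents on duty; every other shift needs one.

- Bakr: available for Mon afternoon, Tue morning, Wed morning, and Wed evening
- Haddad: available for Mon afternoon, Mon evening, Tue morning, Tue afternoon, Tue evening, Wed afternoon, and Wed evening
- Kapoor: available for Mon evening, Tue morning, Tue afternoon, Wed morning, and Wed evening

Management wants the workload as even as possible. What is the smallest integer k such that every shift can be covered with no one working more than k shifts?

3

With 3 agents and 9 worker-slots to fill, someone must work at least ⌈9/3⌉ = 3 shifts, so k ≥ 3.
k = 3 works: Mon afternoon→Bakr, Mon evening→Kapoor, Tue morning→Bakr, Tue afternoon→Haddad+Kapoor, Tue evening→Haddad, Wed morning→Bakr, Wed afternoon→Haddad, Wed evening→Kapoor.
Loads: Bakr 3, Haddad 3, Kapoor 3 — all ≤ 3.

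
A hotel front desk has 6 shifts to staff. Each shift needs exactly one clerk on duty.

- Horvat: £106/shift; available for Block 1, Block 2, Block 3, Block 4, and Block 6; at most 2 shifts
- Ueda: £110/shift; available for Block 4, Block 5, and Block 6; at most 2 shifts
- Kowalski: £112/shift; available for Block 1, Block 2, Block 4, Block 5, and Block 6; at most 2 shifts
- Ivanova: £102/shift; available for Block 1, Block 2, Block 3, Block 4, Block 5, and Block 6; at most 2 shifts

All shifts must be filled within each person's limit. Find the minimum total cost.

£636

Picking the cheapest available clerk for each shift independently would cost £612, but that ignores the shift limits.
An optimal schedule: Block 1→Ivanova, Block 2→Horvat, Block 3→Ivanova, Block 4→Horvat, Block 5→Ueda, Block 6→Ueda.
Total: 102 + 106 + 102 + 106 + 110 + 110 = £636.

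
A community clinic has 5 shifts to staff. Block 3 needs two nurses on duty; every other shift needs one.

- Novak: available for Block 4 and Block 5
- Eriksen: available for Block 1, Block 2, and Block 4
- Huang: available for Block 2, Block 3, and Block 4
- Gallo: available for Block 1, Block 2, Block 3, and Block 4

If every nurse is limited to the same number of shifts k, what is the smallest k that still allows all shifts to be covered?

With 4 nurses and 6 worker-slots to fill, someone must work at least ⌈6/4⌉ = 2 shifts, so k ≥ 2.
k = 2 works: Block 1→Eriksen, Block 2→Eriksen, Block 3→Huang+Gallo, Block 4→Novak, Block 5→Novak.
Loads: Novak 2, Eriksen 2, Huang 1, Gallo 1 — all ≤ 2.

2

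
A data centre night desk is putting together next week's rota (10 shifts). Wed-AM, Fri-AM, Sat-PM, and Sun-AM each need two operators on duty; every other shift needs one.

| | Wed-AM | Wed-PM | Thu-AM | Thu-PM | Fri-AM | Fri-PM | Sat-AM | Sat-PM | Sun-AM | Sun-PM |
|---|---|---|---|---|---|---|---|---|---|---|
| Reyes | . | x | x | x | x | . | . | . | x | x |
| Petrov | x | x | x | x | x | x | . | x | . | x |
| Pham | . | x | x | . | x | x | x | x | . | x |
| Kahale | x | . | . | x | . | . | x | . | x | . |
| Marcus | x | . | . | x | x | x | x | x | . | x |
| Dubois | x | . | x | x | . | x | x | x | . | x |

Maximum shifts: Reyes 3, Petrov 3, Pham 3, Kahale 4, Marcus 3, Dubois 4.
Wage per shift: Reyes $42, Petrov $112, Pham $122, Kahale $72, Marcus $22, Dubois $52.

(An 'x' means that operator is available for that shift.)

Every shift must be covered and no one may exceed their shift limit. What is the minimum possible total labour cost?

Sun-AM can only be covered by Reyes and Kahale, so that assignment is forced.
Picking the cheapest available operator for each shift independently would cost $498, but that ignores the shift limits.
An optimal schedule: Wed-AM→Dubois+Kahale, Wed-PM→Reyes, Thu-AM→Dubois, Thu-PM→Kahale, Fri-AM→Marcus+Reyes, Fri-PM→Marcus, Sat-AM→Kahale, Sat-PM→Marcus+Dubois, Sun-AM→Reyes+Kahale, Sun-PM→Dubois.
Total: 52 + 72 + 42 + 52 + 72 + 22 + 42 + 22 + 72 + 22 + 52 + 42 + 72 + 52 = $688.

$688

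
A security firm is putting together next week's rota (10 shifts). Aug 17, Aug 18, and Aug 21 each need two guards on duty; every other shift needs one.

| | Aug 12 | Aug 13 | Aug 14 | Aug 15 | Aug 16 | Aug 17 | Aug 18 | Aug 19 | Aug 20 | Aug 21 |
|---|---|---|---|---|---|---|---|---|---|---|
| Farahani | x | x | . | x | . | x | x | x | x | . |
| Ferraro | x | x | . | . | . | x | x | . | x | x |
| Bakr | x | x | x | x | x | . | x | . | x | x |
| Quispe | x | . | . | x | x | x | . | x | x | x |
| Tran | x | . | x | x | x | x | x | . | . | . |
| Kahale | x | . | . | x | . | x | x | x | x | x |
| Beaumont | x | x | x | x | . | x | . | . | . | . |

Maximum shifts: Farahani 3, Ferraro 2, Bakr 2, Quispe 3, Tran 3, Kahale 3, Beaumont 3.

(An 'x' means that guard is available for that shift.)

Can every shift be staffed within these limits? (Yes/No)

Yes

One valid schedule: Aug 12→Ferraro, Aug 13→Farahani, Aug 14→Bakr, Aug 15→Quispe, Aug 16→Bakr, Aug 17→Quispe+Tran, Aug 18→Tran+Kahale, Aug 19→Farahani, Aug 20→Farahani, Aug 21→Ferraro+Quispe.
Loads: Farahani 3/3, Ferraro 2/2, Bakr 2/2, Quispe 3/3, Tran 2/3, Kahale 1/3, Beaumont 0/3 — all within limits.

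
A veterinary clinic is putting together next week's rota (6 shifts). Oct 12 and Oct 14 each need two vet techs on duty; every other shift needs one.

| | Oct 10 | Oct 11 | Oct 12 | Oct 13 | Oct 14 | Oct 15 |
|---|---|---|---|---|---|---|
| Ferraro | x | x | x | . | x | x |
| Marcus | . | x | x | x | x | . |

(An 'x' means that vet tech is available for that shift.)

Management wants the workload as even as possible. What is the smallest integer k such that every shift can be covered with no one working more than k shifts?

With 2 vet techs and 8 worker-slots to fill, someone must work at least ⌈8/2⌉ = 4 shifts, so k ≥ 4.
k = 4 works: Oct 10→Ferraro, Oct 11→Marcus, Oct 12→Ferraro+Marcus, Oct 13→Marcus, Oct 14→Ferraro+Marcus, Oct 15→Ferraro.
Loads: Ferraro 4, Marcus 4 — all ≤ 4.

4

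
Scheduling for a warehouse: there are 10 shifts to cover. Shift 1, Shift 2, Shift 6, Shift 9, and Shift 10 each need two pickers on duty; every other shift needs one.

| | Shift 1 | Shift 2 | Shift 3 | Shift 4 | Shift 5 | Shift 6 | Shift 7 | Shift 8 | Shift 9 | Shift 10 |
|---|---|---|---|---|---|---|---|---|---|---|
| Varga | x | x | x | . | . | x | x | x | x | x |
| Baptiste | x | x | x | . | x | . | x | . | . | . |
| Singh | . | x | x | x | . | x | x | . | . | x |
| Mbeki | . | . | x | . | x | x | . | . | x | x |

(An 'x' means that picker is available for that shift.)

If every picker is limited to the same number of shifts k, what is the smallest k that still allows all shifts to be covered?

With 4 pickers and 15 worker-slots to fill, someone must work at least ⌈15/4⌉ = 4 shifts, so k ≥ 4.
k = 4 works: Shift 1→Varga+Baptiste, Shift 2→Varga+Baptiste, Shift 3→Singh, Shift 4→Singh, Shift 5→Baptiste, Shift 6→Singh+Mbeki, Shift 7→Baptiste, Shift 8→Varga, Shift 9→Varga+Mbeki, Shift 10→Singh+Mbeki.
Loads: Varga 4, Baptiste 4, Singh 4, Mbeki 3 — all ≤ 4.

4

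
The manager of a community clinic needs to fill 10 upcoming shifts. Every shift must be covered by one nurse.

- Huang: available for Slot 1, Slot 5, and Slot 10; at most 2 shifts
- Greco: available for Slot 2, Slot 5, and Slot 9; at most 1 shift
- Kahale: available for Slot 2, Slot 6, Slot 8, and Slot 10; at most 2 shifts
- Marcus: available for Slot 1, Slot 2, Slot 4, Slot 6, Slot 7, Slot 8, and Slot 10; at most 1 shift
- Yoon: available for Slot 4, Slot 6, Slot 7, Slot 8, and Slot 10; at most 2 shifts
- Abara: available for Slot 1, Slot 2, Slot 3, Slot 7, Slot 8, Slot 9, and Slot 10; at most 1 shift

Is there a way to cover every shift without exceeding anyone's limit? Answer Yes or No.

Total capacity is 2+1+2+1+2+1 = 9 but 10 worker-slots are needed — infeasible.

No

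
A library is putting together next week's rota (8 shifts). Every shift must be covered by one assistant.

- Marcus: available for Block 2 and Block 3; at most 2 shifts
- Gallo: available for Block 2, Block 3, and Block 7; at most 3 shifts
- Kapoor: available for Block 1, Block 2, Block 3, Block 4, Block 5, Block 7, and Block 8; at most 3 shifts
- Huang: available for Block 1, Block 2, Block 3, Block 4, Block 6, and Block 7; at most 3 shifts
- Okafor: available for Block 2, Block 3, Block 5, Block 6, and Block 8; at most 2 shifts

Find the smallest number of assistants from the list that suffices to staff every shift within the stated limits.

8 slots to fill and no one can take more than 3, so at least ⌈8/3⌉ = 3 assistants are needed.
Marcus, Kapoor, and Huang alone can cover everything: Block 1→Kapoor, Block 2→Marcus, Block 3→Marcus, Block 4→Huang, Block 5→Kapoor, Block 6→Huang, Block 7→Huang, Block 8→Kapoor.

3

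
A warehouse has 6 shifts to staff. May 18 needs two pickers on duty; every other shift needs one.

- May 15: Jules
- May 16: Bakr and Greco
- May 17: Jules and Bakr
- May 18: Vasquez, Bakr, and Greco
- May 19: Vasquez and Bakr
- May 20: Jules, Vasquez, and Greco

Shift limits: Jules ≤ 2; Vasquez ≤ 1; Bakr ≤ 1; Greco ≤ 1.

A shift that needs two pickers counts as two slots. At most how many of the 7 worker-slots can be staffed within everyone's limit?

Total capacity across all pickers is 2+1+1+1 = 5, and 7 slots are needed, so at most 5 can be filled.
An assignment achieving 5: May 15→Jules, May 16→Bakr, May 17→Jules, May 18→Greco, May 19→Vasquez.
Loads: Jules 2/2, Vasquez 1/1, Bakr 1/1, Greco 1/1.

5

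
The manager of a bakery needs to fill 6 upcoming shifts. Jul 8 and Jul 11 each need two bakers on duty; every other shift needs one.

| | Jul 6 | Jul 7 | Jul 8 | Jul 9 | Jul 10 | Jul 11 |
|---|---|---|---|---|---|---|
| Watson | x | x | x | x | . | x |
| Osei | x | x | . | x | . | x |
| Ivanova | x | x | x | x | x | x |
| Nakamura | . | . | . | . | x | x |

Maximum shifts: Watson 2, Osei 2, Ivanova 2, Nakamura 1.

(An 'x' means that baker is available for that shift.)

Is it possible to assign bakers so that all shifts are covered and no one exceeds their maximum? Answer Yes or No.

No

Total capacity is 2+2+2+1 = 7 but 8 worker-slots are needed — infeasible.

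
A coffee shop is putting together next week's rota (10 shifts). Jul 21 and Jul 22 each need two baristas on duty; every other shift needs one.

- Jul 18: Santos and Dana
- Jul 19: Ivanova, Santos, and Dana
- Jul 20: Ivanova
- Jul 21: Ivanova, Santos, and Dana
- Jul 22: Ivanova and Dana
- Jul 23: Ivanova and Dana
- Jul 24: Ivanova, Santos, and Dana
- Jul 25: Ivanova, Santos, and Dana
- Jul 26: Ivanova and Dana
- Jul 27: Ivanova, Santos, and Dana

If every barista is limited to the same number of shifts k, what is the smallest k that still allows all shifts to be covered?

With 3 baristas and 12 worker-slots to fill, someone must work at least ⌈12/3⌉ = 4 shifts, so k ≥ 4.
k = 4 works: Jul 18→Santos, Jul 19→Santos, Jul 20→Ivanova, Jul 21→Santos+Dana, Jul 22→Ivanova+Dana, Jul 23→Ivanova, Jul 24→Santos, Jul 25→Dana, Jul 26→Ivanova, Jul 27→Dana.
Loads: Ivanova 4, Santos 4, Dana 4 — all ≤ 4.

4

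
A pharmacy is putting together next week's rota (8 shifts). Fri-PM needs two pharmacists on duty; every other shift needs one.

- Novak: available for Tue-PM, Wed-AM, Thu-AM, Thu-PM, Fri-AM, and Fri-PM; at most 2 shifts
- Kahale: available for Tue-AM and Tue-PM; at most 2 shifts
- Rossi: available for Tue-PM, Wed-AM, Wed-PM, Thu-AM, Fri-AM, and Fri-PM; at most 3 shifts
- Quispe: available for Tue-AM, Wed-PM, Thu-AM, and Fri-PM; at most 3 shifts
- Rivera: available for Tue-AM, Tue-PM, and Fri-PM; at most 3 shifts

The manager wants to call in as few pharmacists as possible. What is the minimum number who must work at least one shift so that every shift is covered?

9 slots to fill and no one can take more than 3, so at least ⌈9/3⌉ = 3 pharmacists are needed.
No set of 3 pharmacists can cover every shift (each such set leaves at least one shift with no one available or exceeds a cap).
Novak, Kahale, Rossi, and Quispe alone can cover everything: Tue-AM→Kahale, Tue-PM→Kahale, Wed-AM→Novak, Wed-PM→Rossi, Thu-AM→Quispe, Thu-PM→Novak, Fri-AM→Rossi, Fri-PM→Rossi+Quispe.

4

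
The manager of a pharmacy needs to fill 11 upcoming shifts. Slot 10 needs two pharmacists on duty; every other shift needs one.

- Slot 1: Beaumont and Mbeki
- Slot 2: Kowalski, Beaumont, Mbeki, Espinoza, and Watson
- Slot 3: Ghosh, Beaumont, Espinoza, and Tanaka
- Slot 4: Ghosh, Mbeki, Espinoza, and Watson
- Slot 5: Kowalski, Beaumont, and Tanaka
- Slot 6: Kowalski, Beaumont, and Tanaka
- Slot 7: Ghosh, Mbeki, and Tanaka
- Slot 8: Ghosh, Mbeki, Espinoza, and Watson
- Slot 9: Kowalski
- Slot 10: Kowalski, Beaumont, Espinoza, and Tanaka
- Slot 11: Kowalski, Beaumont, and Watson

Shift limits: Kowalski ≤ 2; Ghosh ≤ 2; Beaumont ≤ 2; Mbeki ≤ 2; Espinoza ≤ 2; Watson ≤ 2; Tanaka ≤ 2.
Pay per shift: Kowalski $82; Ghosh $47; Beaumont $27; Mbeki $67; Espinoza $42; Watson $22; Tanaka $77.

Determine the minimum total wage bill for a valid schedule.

Slot 9 can only be covered by Kowalski, so that assignment is forced.
Picking the cheapest available pharmacist for each shift independently would cost $394, but that ignores the shift limits.
An optimal schedule: Slot 1→Mbeki, Slot 2→Mbeki, Slot 3→Espinoza, Slot 4→Watson, Slot 5→Beaumont, Slot 6→Beaumont, Slot 7→Ghosh, Slot 8→Ghosh, Slot 9→Kowalski, Slot 10→Espinoza+Tanaka, Slot 11→Watson.
Total: 67 + 67 + 42 + 22 + 27 + 27 + 47 + 47 + 82 + 42 + 77 + 22 = $569.

$569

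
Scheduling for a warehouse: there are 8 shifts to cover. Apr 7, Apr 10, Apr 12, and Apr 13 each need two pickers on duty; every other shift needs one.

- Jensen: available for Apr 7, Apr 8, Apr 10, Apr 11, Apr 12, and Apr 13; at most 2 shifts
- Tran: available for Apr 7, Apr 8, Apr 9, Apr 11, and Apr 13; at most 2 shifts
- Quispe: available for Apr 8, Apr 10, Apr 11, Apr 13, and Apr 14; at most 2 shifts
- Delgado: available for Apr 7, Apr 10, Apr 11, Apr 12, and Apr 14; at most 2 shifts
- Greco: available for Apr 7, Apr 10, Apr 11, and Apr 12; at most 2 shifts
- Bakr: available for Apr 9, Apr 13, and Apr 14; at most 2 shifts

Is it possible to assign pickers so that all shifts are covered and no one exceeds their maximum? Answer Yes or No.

Yes

One valid schedule: Apr 7→Delgado+Greco, Apr 8→Jensen, Apr 9→Tran, Apr 10→Quispe+Greco, Apr 11→Tran, Apr 12→Jensen+Delgado, Apr 13→Quispe+Bakr, Apr 14→Bakr.
Loads: Jensen 2/2, Tran 2/2, Quispe 2/2, Delgado 2/2, Greco 2/2, Bakr 2/2 — all within limits.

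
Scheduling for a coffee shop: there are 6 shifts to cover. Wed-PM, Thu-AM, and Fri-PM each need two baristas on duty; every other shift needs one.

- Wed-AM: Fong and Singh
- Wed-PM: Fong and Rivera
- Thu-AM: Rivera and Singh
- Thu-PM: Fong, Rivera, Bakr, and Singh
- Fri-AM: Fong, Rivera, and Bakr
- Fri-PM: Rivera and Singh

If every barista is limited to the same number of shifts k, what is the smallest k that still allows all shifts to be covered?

3

With 4 baristas and 9 worker-slots to fill, someone must work at least ⌈9/4⌉ = 3 shifts, so k ≥ 3.
k = 3 works: Wed-AM→Fong, Wed-PM→Fong+Rivera, Thu-AM→Rivera+Singh, Thu-PM→Bakr, Fri-AM→Fong, Fri-PM→Rivera+Singh.
Loads: Fong 3, Rivera 3, Bakr 1, Singh 2 — all ≤ 3.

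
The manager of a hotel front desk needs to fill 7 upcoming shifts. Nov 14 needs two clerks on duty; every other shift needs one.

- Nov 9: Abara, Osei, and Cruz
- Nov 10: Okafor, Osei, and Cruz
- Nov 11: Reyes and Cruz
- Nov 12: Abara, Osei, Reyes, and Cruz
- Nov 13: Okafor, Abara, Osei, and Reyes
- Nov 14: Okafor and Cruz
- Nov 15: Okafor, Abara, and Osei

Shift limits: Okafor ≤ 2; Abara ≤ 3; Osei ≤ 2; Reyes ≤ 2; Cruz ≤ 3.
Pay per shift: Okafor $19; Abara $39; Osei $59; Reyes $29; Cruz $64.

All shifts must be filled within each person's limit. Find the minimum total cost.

$277

Nov 14 can only be covered by Okafor and Cruz, so that assignment is forced.
Picking the cheapest available clerk for each shift independently would cost $237, but that ignores the shift limits.
An optimal schedule: Nov 9→Abara, Nov 10→Okafor, Nov 11→Reyes, Nov 12→Reyes, Nov 13→Abara, Nov 14→Okafor+Cruz, Nov 15→Abara.
Total: 39 + 19 + 29 + 29 + 39 + 19 + 64 + 39 = $277.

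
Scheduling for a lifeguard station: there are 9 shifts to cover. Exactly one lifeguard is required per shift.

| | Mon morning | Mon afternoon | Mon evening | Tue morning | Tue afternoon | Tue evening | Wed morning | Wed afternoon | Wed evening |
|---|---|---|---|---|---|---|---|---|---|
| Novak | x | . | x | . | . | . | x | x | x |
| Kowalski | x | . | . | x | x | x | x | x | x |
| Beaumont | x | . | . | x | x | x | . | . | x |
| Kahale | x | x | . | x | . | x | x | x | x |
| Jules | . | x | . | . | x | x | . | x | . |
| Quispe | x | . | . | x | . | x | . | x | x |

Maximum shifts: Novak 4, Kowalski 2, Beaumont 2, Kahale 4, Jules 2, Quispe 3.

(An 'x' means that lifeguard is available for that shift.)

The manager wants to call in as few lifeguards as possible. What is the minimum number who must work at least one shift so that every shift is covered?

9 slots to fill and no one can take more than 4, so at least ⌈9/4⌉ = 3 lifeguards are needed.
Novak, Kowalski, and Kahale alone can cover everything: Mon morning→Novak, Mon afternoon→Kahale, Mon evening→Novak, Tue morning→Kowalski, Tue afternoon→Kowalski, Tue evening→Kahale, Wed morning→Novak, Wed afternoon→Novak, Wed evening→Kahale.

3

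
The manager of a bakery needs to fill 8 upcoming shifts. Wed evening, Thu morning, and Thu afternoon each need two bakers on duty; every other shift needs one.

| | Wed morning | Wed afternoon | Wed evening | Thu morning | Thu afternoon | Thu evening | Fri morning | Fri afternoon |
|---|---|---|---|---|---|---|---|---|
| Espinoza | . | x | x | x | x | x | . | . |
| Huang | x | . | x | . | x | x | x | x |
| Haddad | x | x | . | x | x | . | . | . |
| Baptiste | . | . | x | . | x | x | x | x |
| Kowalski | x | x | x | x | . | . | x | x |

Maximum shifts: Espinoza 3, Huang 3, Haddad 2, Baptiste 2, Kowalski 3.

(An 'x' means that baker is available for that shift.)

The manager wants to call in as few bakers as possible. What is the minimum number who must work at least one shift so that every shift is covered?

4

11 slots to fill and no one can take more than 3, so at least ⌈11/3⌉ = 4 bakers are needed.
Espinoza, Huang, Haddad, and Kowalski alone can cover everything: Wed morning→Huang, Wed afternoon→Kowalski, Wed evening→Espinoza+Kowalski, Thu morning→Haddad+Kowalski, Thu afternoon→Espinoza+Haddad, Thu evening→Espinoza, Fri morning→Huang, Fri afternoon→Huang.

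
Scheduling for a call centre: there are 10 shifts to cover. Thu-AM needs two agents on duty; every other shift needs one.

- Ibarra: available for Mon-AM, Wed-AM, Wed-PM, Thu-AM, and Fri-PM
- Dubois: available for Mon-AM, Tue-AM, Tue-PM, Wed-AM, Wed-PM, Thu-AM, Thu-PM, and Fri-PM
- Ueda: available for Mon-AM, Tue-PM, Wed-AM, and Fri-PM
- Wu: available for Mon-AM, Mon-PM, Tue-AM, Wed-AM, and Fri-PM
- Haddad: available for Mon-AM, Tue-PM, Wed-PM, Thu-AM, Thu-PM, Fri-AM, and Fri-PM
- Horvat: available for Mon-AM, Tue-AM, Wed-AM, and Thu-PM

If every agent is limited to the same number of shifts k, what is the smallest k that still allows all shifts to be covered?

With 6 agents and 11 worker-slots to fill, someone must work at least ⌈11/6⌉ = 2 shifts, so k ≥ 2.
k = 2 works: Mon-AM→Wu, Mon-PM→Wu, Tue-AM→Dubois, Tue-PM→Dubois, Wed-AM→Ueda, Wed-PM→Ibarra, Thu-AM→Ibarra+Haddad, Thu-PM→Horvat, Fri-AM→Haddad, Fri-PM→Ueda.
Loads: Ibarra 2, Dubois 2, Ueda 2, Wu 2, Haddad 2, Horvat 1 — all ≤ 2.

2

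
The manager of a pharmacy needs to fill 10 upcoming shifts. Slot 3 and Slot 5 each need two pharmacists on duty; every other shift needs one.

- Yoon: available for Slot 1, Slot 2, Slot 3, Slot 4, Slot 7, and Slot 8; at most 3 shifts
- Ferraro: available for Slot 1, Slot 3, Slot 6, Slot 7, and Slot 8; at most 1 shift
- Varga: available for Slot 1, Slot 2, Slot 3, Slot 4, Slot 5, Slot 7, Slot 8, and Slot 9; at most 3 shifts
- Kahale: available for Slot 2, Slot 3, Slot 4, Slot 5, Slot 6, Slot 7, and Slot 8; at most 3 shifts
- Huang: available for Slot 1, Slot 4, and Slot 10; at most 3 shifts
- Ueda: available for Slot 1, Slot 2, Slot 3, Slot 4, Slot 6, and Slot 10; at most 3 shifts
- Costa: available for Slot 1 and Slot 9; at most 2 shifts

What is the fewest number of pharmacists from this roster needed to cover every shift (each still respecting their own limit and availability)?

4

12 slots to fill and no one can take more than 3, so at least ⌈12/3⌉ = 4 pharmacists are needed.
Yoon, Varga, Kahale, and Huang alone can cover everything: Slot 1→Huang, Slot 2→Yoon, Slot 3→Yoon+Varga, Slot 4→Huang, Slot 5→Varga+Kahale, Slot 6→Kahale, Slot 7→Yoon, Slot 8→Kahale, Slot 9→Varga, Slot 10→Huang.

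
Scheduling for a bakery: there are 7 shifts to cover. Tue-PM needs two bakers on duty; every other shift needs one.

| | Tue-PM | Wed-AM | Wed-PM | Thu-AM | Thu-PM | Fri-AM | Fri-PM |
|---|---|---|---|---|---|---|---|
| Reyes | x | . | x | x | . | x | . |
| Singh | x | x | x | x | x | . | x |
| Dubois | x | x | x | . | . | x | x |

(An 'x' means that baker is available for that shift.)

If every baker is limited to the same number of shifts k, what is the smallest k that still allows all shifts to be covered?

3

With 3 bakers and 8 worker-slots to fill, someone must work at least ⌈8/3⌉ = 3 shifts, so k ≥ 3.
k = 3 works: Tue-PM→Reyes+Dubois, Wed-AM→Singh, Wed-PM→Dubois, Thu-AM→Reyes, Thu-PM→Singh, Fri-AM→Reyes, Fri-PM→Singh.
Loads: Reyes 3, Singh 3, Dubois 2 — all ≤ 3.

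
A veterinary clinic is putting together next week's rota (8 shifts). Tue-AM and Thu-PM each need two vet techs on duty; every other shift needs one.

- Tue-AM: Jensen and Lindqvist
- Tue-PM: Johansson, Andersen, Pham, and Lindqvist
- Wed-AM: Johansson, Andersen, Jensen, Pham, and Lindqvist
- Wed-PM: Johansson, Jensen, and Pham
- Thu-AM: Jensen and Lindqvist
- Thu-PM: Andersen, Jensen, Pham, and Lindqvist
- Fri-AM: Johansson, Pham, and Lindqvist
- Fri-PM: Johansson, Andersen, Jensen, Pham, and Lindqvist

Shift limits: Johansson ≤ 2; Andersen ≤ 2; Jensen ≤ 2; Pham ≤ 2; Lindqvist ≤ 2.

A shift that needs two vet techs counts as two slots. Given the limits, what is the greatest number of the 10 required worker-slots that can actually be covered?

Total capacity across all vet techs is 2+2+2+2+2 = 10, and 10 slots are needed, so at most 10 can be filled.
An assignment achieving 10: Tue-AM→Jensen+Lindqvist, Tue-PM→Andersen, Wed-AM→Pham, Wed-PM→Johansson, Thu-AM→Jensen, Thu-PM→Andersen+Pham, Fri-AM→Johansson, Fri-PM→Lindqvist.
Loads: Johansson 2/2, Andersen 2/2, Jensen 2/2, Pham 2/2, Lindqvist 2/2.

10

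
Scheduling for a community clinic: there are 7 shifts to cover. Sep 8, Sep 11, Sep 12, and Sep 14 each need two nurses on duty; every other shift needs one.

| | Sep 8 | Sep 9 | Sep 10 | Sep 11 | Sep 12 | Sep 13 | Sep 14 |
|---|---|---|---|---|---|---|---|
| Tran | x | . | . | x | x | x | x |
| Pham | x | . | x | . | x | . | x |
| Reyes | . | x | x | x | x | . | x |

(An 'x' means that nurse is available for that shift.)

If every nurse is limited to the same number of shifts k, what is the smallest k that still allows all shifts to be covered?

With 3 nurses and 11 worker-slots to fill, someone must work at least ⌈11/3⌉ = 4 shifts, so k ≥ 4.
k = 4 works: Sep 8→Tran+Pham, Sep 9→Reyes, Sep 10→Pham, Sep 11→Tran+Reyes, Sep 12→Tran+Pham, Sep 13→Tran, Sep 14→Pham+Reyes.
Loads: Tran 4, Pham 4, Reyes 3 — all ≤ 4.

4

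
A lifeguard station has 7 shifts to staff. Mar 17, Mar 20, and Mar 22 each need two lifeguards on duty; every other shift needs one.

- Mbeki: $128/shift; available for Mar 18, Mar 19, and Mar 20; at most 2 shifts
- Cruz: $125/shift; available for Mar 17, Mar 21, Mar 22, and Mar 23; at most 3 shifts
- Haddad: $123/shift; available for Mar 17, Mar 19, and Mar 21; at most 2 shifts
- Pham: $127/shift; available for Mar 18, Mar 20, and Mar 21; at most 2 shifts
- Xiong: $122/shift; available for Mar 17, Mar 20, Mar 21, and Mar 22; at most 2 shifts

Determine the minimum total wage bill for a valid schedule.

Mar 22 can only be covered by Cruz and Xiong, so that assignment is forced.
Mar 23 can only be covered by Cruz, so that assignment is forced.
Picking the cheapest available lifeguard for each shift independently would cost $1238, but that ignores the shift limits.
An optimal schedule: Mar 17→Xiong+Haddad, Mar 18→Pham, Mar 19→Haddad, Mar 20→Pham+Mbeki, Mar 21→Cruz, Mar 22→Xiong+Cruz, Mar 23→Cruz.
Total: 122 + 123 + 127 + 123 + 127 + 128 + 125 + 122 + 125 + 125 = $1247.

$1247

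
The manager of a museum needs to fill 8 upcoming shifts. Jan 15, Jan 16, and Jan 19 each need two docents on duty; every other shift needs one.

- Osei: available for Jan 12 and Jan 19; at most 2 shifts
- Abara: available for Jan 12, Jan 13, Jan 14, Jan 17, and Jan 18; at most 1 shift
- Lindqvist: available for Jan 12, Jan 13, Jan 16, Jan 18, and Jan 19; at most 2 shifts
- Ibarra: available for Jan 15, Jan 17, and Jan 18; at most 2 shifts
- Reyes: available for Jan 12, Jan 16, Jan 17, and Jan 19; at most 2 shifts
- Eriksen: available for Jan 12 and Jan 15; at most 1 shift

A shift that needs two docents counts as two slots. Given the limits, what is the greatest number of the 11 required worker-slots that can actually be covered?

10

Total capacity across all docents is 2+1+2+2+2+1 = 10, and 11 slots are needed, so at most 10 can be filled.
An assignment achieving 10: Jan 12→Osei, Jan 13→Lindqvist, Jan 14→Abara, Jan 15→Ibarra+Eriksen, Jan 16→Lindqvist+Reyes, Jan 17→Ibarra, Jan 19→Osei+Reyes.
Loads: Osei 2/2, Abara 1/1, Lindqvist 2/2, Ibarra 2/2, Reyes 2/2, Eriksen 1/1.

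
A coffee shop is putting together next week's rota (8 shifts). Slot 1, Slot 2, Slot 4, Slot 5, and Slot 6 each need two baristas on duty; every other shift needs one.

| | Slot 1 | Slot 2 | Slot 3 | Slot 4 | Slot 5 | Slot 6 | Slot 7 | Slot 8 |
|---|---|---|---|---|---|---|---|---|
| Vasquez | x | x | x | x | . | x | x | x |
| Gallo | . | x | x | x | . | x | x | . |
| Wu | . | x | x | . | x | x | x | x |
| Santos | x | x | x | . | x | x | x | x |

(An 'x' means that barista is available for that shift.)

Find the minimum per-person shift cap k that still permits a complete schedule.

With 4 baristas and 13 worker-slots to fill, someone must work at least ⌈13/4⌉ = 4 shifts, so k ≥ 4.
k = 4 works: Slot 1→Vasquez+Santos, Slot 2→Gallo+Wu, Slot 3→Vasquez, Slot 4→Vasquez+Gallo, Slot 5→Wu+Santos, Slot 6→Gallo+Wu, Slot 7→Gallo, Slot 8→Vasquez.
Loads: Vasquez 4, Gallo 4, Wu 3, Santos 2 — all ≤ 4.

4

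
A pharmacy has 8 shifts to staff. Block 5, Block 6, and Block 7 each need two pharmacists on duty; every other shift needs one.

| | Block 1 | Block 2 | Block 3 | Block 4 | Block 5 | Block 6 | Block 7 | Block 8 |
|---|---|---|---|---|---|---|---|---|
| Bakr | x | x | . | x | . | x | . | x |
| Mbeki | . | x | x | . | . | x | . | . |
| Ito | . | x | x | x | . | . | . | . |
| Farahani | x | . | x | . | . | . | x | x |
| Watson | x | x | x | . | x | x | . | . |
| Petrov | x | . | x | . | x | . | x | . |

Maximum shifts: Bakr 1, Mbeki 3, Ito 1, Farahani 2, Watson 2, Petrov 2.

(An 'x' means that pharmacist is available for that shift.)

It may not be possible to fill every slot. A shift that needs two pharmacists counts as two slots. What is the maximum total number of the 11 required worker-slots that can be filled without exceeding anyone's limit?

Total capacity across all pharmacists is 1+3+1+2+2+2 = 11, and 11 slots are needed, so at most 11 can be filled.
An assignment achieving 11: Block 1→Farahani, Block 2→Mbeki, Block 3→Mbeki, Block 4→Ito, Block 5→Watson+Petrov, Block 6→Mbeki+Watson, Block 7→Farahani+Petrov, Block 8→Bakr.
Loads: Bakr 1/1, Mbeki 3/3, Ito 1/1, Farahani 2/2, Watson 2/2, Petrov 2/2.

11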